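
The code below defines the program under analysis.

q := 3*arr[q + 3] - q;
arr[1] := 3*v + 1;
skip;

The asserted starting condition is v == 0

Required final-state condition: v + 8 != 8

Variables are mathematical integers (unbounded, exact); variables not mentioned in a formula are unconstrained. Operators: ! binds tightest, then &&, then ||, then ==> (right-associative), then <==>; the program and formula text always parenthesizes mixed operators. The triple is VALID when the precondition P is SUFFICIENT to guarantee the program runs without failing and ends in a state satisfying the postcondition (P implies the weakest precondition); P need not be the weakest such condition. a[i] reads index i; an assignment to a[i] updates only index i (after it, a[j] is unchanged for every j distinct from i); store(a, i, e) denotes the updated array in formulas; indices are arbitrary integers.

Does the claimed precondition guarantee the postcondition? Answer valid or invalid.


Working backward. After the program, the postcondition v + 8 != 8 must hold; in canonical form it is v != 0.
Before skip: v != 0
Before arr[1] := 3*v + 1: v != 0
Before q := 3*arr[q + 3] - q: v != 0
The weakest precondition is v != 0.
Check whether v == 0 implies it.
Countermodel: at the initial state v = 0, the precondition holds but the weakest precondition fails.
Answer: invalid


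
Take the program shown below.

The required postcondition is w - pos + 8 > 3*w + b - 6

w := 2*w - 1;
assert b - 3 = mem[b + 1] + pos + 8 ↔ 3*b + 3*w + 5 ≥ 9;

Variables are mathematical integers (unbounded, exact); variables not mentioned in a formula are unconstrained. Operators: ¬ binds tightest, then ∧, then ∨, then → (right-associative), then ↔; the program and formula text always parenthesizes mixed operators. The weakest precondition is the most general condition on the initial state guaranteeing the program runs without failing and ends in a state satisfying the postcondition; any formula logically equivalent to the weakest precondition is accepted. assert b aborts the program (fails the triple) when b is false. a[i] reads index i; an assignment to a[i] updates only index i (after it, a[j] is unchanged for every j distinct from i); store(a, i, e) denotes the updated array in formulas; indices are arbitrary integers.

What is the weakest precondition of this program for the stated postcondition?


Working backward. After the program, the postcondition w - pos + 8 > 3*w + b - 6 must hold; in canonical form it is b + pos + 2*w < 14.
Before assert b - 3 = mem[b + 1] + pos + 8 ↔ 3*b + 3*w + 5 ≥ 9: (b = mem[b + 1] + pos + 11 ↔ 3*b + 3*w ≥ 4) ∧ b + pos + 2*w < 14
Before w := 2*w - 1: (b = mem[b + 1] + pos + 11 ↔ 3*b + 6*w ≥ 7) ∧ b + pos + 4*w < 16
Answer: WP = (b = mem[b + 1] + pos + 11 ↔ 3*b + 6*w ≥ 7) ∧ b + pos + 4*w < 16


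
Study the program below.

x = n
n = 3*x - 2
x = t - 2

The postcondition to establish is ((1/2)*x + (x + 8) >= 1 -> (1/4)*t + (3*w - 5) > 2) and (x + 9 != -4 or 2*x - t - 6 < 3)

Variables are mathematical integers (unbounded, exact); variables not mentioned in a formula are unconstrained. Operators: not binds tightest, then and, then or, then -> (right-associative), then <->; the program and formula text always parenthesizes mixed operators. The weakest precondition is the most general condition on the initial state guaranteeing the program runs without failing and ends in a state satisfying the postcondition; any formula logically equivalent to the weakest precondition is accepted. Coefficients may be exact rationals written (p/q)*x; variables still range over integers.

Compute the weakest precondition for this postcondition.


Working backward. After the program, the postcondition ((1/2)*x + (x + 8) >= 1 -> (1/4)*t + (3*w - 5) > 2) and (x + 9 != -4 or 2*x - t - 6 < 3) must hold; in canonical form it is ((3/2)*x >= -7 -> (1/4)*t + 3*w > 7) and (x != -13 or 2*x < t + 9).
Before x := t - 2: ((3/2)*t >= -4 -> (1/4)*t + 3*w > 7) and (t != -11 or t < 13)
Before n := 3*x - 2: ((3/2)*t >= -4 -> (1/4)*t + 3*w > 7) and (t != -11 or t < 13)
Before x := n: ((3/2)*t >= -4 -> (1/4)*t + 3*w > 7) and (t != -11 or t < 13)
Answer: WP = ((3/2)*t >= -4 -> (1/4)*t + 3*w > 7) and (t != -11 or t < 13)


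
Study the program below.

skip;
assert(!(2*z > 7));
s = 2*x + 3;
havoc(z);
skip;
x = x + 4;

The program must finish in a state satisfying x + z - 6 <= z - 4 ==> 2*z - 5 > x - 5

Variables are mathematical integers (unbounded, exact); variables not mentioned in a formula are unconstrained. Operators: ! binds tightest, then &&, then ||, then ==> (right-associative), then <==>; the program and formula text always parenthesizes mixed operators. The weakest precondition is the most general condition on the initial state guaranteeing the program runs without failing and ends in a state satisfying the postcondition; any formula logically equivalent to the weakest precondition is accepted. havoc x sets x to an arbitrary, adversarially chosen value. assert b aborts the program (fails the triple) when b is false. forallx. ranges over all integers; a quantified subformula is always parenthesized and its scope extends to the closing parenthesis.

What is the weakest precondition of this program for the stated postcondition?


Working backward. After the program, the postcondition x + z - 6 <= z - 4 ==> 2*z - 5 > x - 5 must hold; in canonical form it is x <= 2 ==> 2*z > x.
Before x := x + 4: x <= -2 ==> 2*z > x + 4
Before skip: x <= -2 ==> 2*z > x + 4
Before havoc z: forall z_1. (x <= -2 ==> 2*z_1 > x + 4)
Before s := 2*x + 3: forall z_1. (x <= -2 ==> 2*z_1 > x + 4)
Before assert !(2*z > 7): (!(2*z > 7)) && (forall z_1. (x <= -2 ==> 2*z_1 > x + 4))
Before skip: (!(2*z > 7)) && (forall z_1. (x <= -2 ==> 2*z_1 > x + 4))
Answer: WP = (!(2*z > 7)) && (forall z_1. (x <= -2 ==> 2*z_1 > x + 4))


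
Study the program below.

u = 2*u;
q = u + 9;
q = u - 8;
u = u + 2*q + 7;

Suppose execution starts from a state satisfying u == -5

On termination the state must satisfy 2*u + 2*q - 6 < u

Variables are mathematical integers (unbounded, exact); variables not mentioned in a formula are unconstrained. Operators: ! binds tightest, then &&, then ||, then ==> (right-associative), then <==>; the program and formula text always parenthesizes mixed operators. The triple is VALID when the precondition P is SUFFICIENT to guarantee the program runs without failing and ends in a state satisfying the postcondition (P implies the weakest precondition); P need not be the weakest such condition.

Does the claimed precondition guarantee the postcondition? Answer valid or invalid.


Working backward. After the program, the postcondition 2*u + 2*q - 6 < u must hold; in canonical form it is 2*q + u < 6.
Before u := u + 2*q + 7: 4*q + u < -1
Before q := u - 8: 5*u < 31
Before q := u + 9: 5*u < 31
Before u := 2*u: 10*u < 31
The weakest precondition is 10*u < 31.
Check whether u == -5 implies it.
Every state satisfying the precondition satisfies the weakest precondition: the implication holds.
Answer: valid


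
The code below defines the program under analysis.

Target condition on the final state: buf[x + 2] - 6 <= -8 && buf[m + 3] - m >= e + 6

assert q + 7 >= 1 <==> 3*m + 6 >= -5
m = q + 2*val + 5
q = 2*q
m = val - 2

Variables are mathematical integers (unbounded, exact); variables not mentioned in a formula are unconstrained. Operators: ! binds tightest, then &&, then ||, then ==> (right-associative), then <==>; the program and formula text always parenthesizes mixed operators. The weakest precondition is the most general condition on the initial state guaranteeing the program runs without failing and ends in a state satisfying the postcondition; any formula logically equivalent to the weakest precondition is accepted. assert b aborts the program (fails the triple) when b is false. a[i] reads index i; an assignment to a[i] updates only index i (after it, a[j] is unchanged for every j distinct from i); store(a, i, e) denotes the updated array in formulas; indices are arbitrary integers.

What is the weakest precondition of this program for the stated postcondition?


Working backward. After the program, the postcondition buf[x + 2] - 6 <= -8 && buf[m + 3] - m >= e + 6 must hold; in canonical form it is buf[x + 2] <= -2 && buf[m + 3] >= e + m + 6.
Before m := val - 2: buf[x + 2] <= -2 && buf[val + 1] >= e + val + 4
Before q := 2*q: buf[x + 2] <= -2 && buf[val + 1] >= e + val + 4
Before m := q + 2*val + 5: buf[x + 2] <= -2 && buf[val + 1] >= e + val + 4
Before assert q + 7 >= 1 <==> 3*m + 6 >= -5: (q >= -6 <==> 3*m >= -11) && buf[x + 2] <= -2 && buf[val + 1] >= e + val + 4
Answer: WP = (q >= -6 <==> 3*m >= -11) && buf[x + 2] <= -2 && buf[val + 1] >= e + val + 4


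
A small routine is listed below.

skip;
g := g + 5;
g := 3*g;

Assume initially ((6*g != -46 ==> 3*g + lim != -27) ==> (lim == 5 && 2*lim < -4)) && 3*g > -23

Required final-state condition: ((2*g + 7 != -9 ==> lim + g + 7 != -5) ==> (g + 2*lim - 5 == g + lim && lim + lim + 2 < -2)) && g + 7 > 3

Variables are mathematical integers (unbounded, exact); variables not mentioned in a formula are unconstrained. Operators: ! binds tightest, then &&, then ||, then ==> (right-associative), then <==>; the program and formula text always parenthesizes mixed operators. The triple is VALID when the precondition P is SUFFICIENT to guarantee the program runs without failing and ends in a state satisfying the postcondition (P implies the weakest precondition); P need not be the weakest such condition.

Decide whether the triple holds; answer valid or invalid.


Working backward. After the program, the postcondition ((2*g + 7 != -9 ==> lim + g + 7 != -5) ==> (g + 2*lim - 5 == g + lim && lim + lim + 2 < -2)) && g + 7 > 3 must hold; in canonical form it is ((2*g != -16 ==> g + lim != -12) ==> (lim == 5 && 2*lim < -4)) && g > -4.
Before g := 3*g: ((6*g != -16 ==> 3*g + lim != -12) ==> (lim == 5 && 2*lim < -4)) && 3*g > -4
Before g := g + 5: ((6*g != -46 ==> 3*g + lim != -27) ==> (lim == 5 && 2*lim < -4)) && 3*g > -19
Before skip: ((6*g != -46 ==> 3*g + lim != -27) ==> (lim == 5 && 2*lim < -4)) && 3*g > -19
The weakest precondition is ((6*g != -46 ==> 3*g + lim != -27) ==> (lim == 5 && 2*lim < -4)) && 3*g > -19.
Check whether ((6*g != -46 ==> 3*g + lim != -27) ==> (lim == 5 && 2*lim < -4)) && 3*g > -23 implies it.
Countermodel: at the initial state g = -7, lim = -6, the precondition holds but the weakest precondition fails.
Answer: invalid


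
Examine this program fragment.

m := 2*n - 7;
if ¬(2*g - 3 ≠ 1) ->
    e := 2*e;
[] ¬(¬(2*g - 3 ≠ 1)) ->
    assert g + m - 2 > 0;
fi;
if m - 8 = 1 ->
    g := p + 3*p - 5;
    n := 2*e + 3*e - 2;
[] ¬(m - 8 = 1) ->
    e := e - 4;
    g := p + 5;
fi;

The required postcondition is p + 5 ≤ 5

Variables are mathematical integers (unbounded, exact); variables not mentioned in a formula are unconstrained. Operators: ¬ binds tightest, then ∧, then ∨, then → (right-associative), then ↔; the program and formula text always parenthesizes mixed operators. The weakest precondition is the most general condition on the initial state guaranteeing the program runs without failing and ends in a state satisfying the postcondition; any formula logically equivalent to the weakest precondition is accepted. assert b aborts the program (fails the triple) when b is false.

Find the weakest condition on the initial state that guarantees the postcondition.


Working backward. After the program, the postcondition p + 5 ≤ 5 must hold; in canonical form it is p ≤ 0.
Then branch requires p ≤ 0; else branch requires p ≤ 0.
Before the if: (m = 9 → p ≤ 0) ∧ ((¬(m = 9)) → p ≤ 0)
Then branch requires (m = 9 → p ≤ 0) ∧ ((¬(m = 9)) → p ≤ 0); else branch requires g + m > 2 ∧ (m = 9 → p ≤ 0) ∧ ((¬(m = 9)) → p ≤ 0).
Before the if: ((¬(2*g ≠ 4)) → ((m = 9 → p ≤ 0) ∧ ((¬(m = 9)) → p ≤ 0))) ∧ (2*g ≠ 4 → (g + m > 2 ∧ (m = 9 → p ≤ 0) ∧ ((¬(m = 9)) → p ≤ 0)))
Before m := 2*n - 7: ((¬(2*g ≠ 4)) → ((2*n = 16 → p ≤ 0) ∧ ((¬(2*n = 16)) → p ≤ 0))) ∧ (2*g ≠ 4 → (g + 2*n > 9 ∧ (2*n = 16 → p ≤ 0) ∧ ((¬(2*n = 16)) → p ≤ 0)))
Answer: WP = ((¬(2*g ≠ 4)) → ((2*n = 16 → p ≤ 0) ∧ ((¬(2*n = 16)) → p ≤ 0))) ∧ (2*g ≠ 4 → (g + 2*n > 9 ∧ (2*n = 16 → p ≤ 0) ∧ ((¬(2*n = 16)) → p ≤ 0)))


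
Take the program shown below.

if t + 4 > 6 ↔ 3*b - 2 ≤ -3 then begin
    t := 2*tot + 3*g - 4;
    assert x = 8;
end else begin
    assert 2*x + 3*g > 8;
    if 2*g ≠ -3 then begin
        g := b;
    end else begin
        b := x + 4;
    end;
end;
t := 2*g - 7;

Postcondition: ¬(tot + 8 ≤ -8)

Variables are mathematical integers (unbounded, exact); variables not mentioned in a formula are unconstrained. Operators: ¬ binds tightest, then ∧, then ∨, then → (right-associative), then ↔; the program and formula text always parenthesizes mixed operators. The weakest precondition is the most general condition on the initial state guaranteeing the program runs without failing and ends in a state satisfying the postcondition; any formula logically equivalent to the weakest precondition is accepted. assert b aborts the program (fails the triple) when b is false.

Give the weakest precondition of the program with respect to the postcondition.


Working backward. After the program, the postcondition ¬(tot + 8 ≤ -8) must hold; in canonical form it is ¬(tot ≤ -16).
Before t := 2*g - 7: ¬(tot ≤ -16)
Then branch requires x = 8 ∧ (¬(tot ≤ -16)); else branch requires 3*g + 2*x > 8 ∧ (2*g ≠ -3 → (¬(tot ≤ -16))) ∧ ((¬(2*g ≠ -3)) → (¬(tot ≤ -16))).
Before the if: ((t > 2 ↔ 3*b ≤ -1) → (x = 8 ∧ (¬(tot ≤ -16)))) ∧ ((¬(t > 2 ↔ 3*b ≤ -1)) → (3*g + 2*x > 8 ∧ (2*g ≠ -3 → (¬(tot ≤ -16))) ∧ ((¬(2*g ≠ -3)) → (¬(tot ≤ -16)))))
Answer: WP = ((t > 2 ↔ 3*b ≤ -1) → (x = 8 ∧ (¬(tot ≤ -16)))) ∧ ((¬(t > 2 ↔ 3*b ≤ -1)) → (3*g + 2*x > 8 ∧ (2*g ≠ -3 → (¬(tot ≤ -16))) ∧ ((¬(2*g ≠ -3)) → (¬(tot ≤ -16)))))


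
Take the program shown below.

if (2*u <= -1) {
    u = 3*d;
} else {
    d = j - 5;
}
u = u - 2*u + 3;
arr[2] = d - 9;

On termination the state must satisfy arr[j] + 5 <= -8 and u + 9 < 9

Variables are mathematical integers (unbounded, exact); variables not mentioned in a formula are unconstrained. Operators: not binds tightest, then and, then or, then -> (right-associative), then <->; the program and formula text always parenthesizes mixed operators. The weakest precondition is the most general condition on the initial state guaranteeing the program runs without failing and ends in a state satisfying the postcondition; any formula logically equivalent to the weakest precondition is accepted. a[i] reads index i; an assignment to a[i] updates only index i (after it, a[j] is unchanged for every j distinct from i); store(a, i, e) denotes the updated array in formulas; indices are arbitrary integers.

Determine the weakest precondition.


Working backward. After the program, the postcondition arr[j] + 5 <= -8 and u + 9 < 9 must hold; in canonical form it is arr[j] <= -13 and u < 0.
Before arr[2] := d - 9: store(arr, 2, d - 9)[j] <= -13 and u < 0
Before u := u - 2*u + 3: store(arr, 2, d - 9)[j] <= -13 and u > 3
Then branch requires store(arr, 2, d - 9)[j] <= -13 and 3*d > 3; else branch requires store(arr, 2, j - 14)[j] <= -13 and u > 3.
Before the if: (2*u <= -1 -> (store(arr, 2, d - 9)[j] <= -13 and 3*d > 3)) and ((not (2*u <= -1)) -> (store(arr, 2, j - 14)[j] <= -13 and u > 3))
Answer: WP = (2*u <= -1 -> (store(arr, 2, d - 9)[j] <= -13 and 3*d > 3)) and ((not (2*u <= -1)) -> (store(arr, 2, j - 14)[j] <= -13 and u > 3))


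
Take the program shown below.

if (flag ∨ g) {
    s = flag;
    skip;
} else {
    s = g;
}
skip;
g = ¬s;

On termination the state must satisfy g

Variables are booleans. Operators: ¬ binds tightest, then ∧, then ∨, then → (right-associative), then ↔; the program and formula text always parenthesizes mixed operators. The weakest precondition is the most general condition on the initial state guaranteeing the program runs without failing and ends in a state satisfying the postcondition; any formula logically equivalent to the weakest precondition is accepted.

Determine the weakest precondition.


Working backward. After the program, g must hold.
Before g := ¬s: ¬s
Before skip: ¬s
Then branch requires ¬flag; else branch requires ¬g.
Before the if: ((flag ∨ g) → (¬flag)) ∧ ((¬(flag ∨ g)) → (¬g))
Answer: WP = ((flag ∨ g) → (¬flag)) ∧ ((¬(flag ∨ g)) → (¬g))


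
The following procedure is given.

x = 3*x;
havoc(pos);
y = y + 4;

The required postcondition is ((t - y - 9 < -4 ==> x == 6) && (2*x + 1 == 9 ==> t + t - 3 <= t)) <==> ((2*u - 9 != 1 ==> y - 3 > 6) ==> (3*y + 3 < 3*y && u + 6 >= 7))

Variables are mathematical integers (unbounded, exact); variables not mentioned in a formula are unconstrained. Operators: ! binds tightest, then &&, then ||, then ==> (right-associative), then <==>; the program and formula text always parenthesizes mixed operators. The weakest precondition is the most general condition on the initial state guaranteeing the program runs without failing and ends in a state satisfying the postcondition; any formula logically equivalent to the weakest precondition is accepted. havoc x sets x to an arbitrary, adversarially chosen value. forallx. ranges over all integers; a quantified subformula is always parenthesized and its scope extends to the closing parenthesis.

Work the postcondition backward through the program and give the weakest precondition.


Working backward. After the program, the postcondition ((t - y - 9 < -4 ==> x == 6) && (2*x + 1 == 9 ==> t + t - 3 <= t)) <==> ((2*u - 9 != 1 ==> y - 3 > 6) ==> (3*y + 3 < 3*y && u + 6 >= 7)) must hold; in canonical form it is ((t < y + 5 ==> x == 6) && (2*x == 8 ==> t <= 3)) <==> (!(2*u != 10 ==> y > 9)).
Before y := y + 4: ((t < y + 9 ==> x == 6) && (2*x == 8 ==> t <= 3)) <==> (!(2*u != 10 ==> y > 5))
Before havoc pos: ((t < y + 9 ==> x == 6) && (2*x == 8 ==> t <= 3)) <==> (!(2*u != 10 ==> y > 5))
Before x := 3*x: ((t < y + 9 ==> 3*x == 6) && (6*x == 8 ==> t <= 3)) <==> (!(2*u != 10 ==> y > 5))
Answer: WP = ((t < y + 9 ==> 3*x == 6) && (6*x == 8 ==> t <= 3)) <==> (!(2*u != 10 ==> y > 5))


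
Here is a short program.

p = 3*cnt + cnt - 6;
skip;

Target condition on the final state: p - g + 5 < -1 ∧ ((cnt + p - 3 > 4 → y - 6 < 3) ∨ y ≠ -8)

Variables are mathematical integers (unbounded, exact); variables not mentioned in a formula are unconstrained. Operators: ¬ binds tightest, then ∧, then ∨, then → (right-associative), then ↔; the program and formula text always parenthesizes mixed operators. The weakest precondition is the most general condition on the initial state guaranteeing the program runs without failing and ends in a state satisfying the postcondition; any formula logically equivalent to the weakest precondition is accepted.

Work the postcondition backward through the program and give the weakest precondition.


Working backward. After the program, the postcondition p - g + 5 < -1 ∧ ((cnt + p - 3 > 4 → y - 6 < 3) ∨ y ≠ -8) must hold; in canonical form it is p < g - 6 ∧ ((cnt + p > 7 → y < 9) ∨ y ≠ -8).
Before skip: p < g - 6 ∧ ((cnt + p > 7 → y < 9) ∨ y ≠ -8)
Before p := 3*cnt + cnt - 6: 4*cnt < g ∧ ((5*cnt > 13 → y < 9) ∨ y ≠ -8)
Answer: WP = 4*cnt < g ∧ ((5*cnt > 13 → y < 9) ∨ y ≠ -8)


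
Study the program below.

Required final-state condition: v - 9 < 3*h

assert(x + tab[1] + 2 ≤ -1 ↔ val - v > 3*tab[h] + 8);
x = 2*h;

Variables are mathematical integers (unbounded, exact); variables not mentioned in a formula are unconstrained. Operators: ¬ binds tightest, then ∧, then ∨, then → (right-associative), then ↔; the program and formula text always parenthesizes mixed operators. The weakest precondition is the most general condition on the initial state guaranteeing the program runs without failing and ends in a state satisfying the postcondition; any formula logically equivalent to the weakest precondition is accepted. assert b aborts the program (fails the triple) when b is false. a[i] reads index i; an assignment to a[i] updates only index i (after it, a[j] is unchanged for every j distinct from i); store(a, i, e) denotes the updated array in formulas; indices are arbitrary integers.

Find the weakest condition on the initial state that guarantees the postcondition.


Working backward. After the program, the postcondition v - 9 < 3*h must hold; in canonical form it is v < 3*h + 9.
Before x := 2*h: v < 3*h + 9
Before assert x + tab[1] + 2 ≤ -1 ↔ val - v > 3*tab[h] + 8: (tab[1] + x ≤ -3 ↔ val > 3*tab[h] + v + 8) ∧ v < 3*h + 9
Answer: WP = (tab[1] + x ≤ -3 ↔ val > 3*tab[h] + v + 8) ∧ v < 3*h + 9


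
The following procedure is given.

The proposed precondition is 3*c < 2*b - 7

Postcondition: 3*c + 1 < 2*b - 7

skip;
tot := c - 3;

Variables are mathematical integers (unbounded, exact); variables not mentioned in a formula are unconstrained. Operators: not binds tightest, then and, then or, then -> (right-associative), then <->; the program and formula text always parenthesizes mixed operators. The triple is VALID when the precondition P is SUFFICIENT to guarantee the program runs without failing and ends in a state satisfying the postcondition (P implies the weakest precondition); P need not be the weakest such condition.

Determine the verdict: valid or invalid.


Working backward. After the program, the postcondition 3*c + 1 < 2*b - 7 must hold; in canonical form it is 3*c < 2*b - 8.
Before tot := c - 3: 3*c < 2*b - 8
Before skip: 3*c < 2*b - 8
The weakest precondition is 3*c < 2*b - 8.
Check whether 3*c < 2*b - 7 implies it.
Countermodel: at the initial state b = 4, c = 0, the precondition holds but the weakest precondition fails.
Answer: invalid


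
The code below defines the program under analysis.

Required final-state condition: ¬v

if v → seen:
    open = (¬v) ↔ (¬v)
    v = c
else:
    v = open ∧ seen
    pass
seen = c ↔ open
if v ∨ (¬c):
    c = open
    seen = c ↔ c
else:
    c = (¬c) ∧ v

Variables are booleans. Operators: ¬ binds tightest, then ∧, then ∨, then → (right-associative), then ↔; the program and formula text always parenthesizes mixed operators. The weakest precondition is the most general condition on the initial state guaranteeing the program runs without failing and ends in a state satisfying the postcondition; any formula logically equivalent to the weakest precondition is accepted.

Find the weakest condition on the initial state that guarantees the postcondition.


Working backward. After the program, ¬v must hold.
Then branch requires ¬v; else branch requires ¬v.
Before the if: ((v ∨ (¬c)) → (¬v)) ∧ ((¬(v ∨ (¬c))) → (¬v))
Before seen := c ↔ open: ((v ∨ (¬c)) → (¬v)) ∧ ((¬(v ∨ (¬c))) → (¬v))
Then branch requires ¬c; else branch requires (((open ∧ seen) ∨ (¬c)) → (¬(open ∧ seen))) ∧ ((¬((open ∧ seen) ∨ (¬c))) → (¬(open ∧ seen))).
Before the if: ((v → seen) → (¬c)) ∧ ((¬(v → seen)) → ((((open ∧ seen) ∨ (¬c)) → (¬(open ∧ seen))) ∧ ((¬((open ∧ seen) ∨ (¬c))) → (¬(open ∧ seen)))))
Answer: WP = ((v → seen) → (¬c)) ∧ ((¬(v → seen)) → ((((open ∧ seen) ∨ (¬c)) → (¬(open ∧ seen))) ∧ ((¬((open ∧ seen) ∨ (¬c))) → (¬(open ∧ seen)))))


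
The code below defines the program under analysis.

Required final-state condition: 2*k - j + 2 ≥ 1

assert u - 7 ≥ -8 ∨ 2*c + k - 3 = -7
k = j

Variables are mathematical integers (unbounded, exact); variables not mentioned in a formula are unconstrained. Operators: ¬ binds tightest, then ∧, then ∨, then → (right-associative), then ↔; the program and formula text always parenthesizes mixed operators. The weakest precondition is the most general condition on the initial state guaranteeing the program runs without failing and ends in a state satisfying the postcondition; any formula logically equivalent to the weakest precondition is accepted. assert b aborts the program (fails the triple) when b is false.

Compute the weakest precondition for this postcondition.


Working backward. After the program, the postcondition 2*k - j + 2 ≥ 1 must hold; in canonical form it is 2*k ≥ j - 1.
Before k := j: j ≥ -1
Before assert u - 7 ≥ -8 ∨ 2*c + k - 3 = -7: (u ≥ -1 ∨ 2*c + k = -4) ∧ j ≥ -1
Answer: WP = (u ≥ -1 ∨ 2*c + k = -4) ∧ j ≥ -1


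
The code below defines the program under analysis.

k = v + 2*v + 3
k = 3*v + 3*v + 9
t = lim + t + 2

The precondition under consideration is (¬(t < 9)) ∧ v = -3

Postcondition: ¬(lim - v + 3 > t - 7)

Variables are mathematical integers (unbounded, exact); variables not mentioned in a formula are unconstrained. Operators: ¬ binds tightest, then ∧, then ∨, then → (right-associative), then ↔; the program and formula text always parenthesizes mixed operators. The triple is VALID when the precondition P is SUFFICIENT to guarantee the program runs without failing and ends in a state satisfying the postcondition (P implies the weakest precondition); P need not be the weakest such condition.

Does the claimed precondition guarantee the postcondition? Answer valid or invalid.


Working backward. After the program, the postcondition ¬(lim - v + 3 > t - 7) must hold; in canonical form it is ¬(lim > t + v - 10).
Before t := lim + t + 2: ¬(t + v < 8)
Before k := 3*v + 3*v + 9: ¬(t + v < 8)
Before k := v + 2*v + 3: ¬(t + v < 8)
The weakest precondition is ¬(t + v < 8).
Check whether (¬(t < 9)) ∧ v = -3 implies it.
Countermodel: at the initial state t = 9, v = -3, the precondition holds but the weakest precondition fails.
Answer: invalid


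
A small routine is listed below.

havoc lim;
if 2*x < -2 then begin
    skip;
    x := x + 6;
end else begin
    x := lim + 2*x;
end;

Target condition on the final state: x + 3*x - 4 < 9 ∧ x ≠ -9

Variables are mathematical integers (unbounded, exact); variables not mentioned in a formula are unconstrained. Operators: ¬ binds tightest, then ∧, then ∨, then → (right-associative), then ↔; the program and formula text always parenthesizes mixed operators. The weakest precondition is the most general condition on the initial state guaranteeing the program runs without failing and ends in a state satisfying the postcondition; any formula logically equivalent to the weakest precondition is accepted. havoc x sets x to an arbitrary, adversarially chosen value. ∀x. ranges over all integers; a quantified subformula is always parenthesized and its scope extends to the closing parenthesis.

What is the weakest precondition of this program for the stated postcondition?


Working backward. After the program, the postcondition x + 3*x - 4 < 9 ∧ x ≠ -9 must hold; in canonical form it is 4*x < 13 ∧ x ≠ -9.
Then branch requires 4*x < -11 ∧ x ≠ -15; else branch requires 4*lim + 8*x < 13 ∧ lim + 2*x ≠ -9.
Before the if: (2*x < -2 → (4*x < -11 ∧ x ≠ -15)) ∧ ((¬(2*x < -2)) → (4*lim + 8*x < 13 ∧ lim + 2*x ≠ -9))
Before havoc lim: ∀lim_1. ((2*x < -2 → (4*x < -11 ∧ x ≠ -15)) ∧ ((¬(2*x < -2)) → (4*lim_1 + 8*x < 13 ∧ lim_1 + 2*x ≠ -9)))
Answer: WP = ∀lim_1. ((2*x < -2 → (4*x < -11 ∧ x ≠ -15)) ∧ ((¬(2*x < -2)) → (4*lim_1 + 8*x < 13 ∧ lim_1 + 2*x ≠ -9)))


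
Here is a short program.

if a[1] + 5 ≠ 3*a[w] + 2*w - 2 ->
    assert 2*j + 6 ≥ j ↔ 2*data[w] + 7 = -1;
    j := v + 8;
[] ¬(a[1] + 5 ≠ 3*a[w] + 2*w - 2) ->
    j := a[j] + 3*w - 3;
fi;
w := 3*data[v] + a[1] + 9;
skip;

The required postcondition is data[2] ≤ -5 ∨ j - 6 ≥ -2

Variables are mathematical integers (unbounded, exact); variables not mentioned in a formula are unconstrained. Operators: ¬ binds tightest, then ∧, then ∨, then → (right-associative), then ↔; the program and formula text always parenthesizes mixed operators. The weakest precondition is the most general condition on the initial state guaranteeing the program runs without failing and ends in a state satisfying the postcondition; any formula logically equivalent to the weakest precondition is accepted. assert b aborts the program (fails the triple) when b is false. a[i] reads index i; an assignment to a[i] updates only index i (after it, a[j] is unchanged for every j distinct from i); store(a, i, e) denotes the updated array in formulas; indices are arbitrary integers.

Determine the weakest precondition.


Working backward. After the program, the postcondition data[2] ≤ -5 ∨ j - 6 ≥ -2 must hold; in canonical form it is data[2] ≤ -5 ∨ j ≥ 4.
Before skip: data[2] ≤ -5 ∨ j ≥ 4
Before w := 3*data[v] + a[1] + 9: data[2] ≤ -5 ∨ j ≥ 4
Then branch requires (j ≥ -6 ↔ 2*data[w] = -8) ∧ (data[2] ≤ -5 ∨ v ≥ -4); else branch requires data[2] ≤ -5 ∨ a[j] + 3*w ≥ 7.
Before the if: (a[1] ≠ 3*a[w] + 2*w - 7 → ((j ≥ -6 ↔ 2*data[w] = -8) ∧ (data[2] ≤ -5 ∨ v ≥ -4))) ∧ ((¬(a[1] ≠ 3*a[w] + 2*w - 7)) → (data[2] ≤ -5 ∨ a[j] + 3*w ≥ 7))
Answer: WP = (a[1] ≠ 3*a[w] + 2*w - 7 → ((j ≥ -6 ↔ 2*data[w] = -8) ∧ (data[2] ≤ -5 ∨ v ≥ -4))) ∧ ((¬(a[1] ≠ 3*a[w] + 2*w - 7)) → (data[2] ≤ -5 ∨ a[j] + 3*w ≥ 7))


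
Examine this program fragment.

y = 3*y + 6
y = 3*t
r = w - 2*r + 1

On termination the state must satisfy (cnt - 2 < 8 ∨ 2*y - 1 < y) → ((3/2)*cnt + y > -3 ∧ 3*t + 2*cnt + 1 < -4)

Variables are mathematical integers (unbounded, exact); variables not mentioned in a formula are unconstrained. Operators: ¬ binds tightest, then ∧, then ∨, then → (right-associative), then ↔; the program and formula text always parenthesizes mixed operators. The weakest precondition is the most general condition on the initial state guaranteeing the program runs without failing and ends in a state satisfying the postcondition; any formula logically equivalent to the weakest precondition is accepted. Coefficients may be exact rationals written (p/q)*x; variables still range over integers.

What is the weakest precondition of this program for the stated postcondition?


Working backward. After the program, the postcondition (cnt - 2 < 8 ∨ 2*y - 1 < y) → ((3/2)*cnt + y > -3 ∧ 3*t + 2*cnt + 1 < -4) must hold; in canonical form it is (cnt < 10 ∨ y < 1) → ((3/2)*cnt + y > -3 ∧ 2*cnt + 3*t < -5).
Before r := w - 2*r + 1: (cnt < 10 ∨ y < 1) → ((3/2)*cnt + y > -3 ∧ 2*cnt + 3*t < -5)
Before y := 3*t: (cnt < 10 ∨ 3*t < 1) → ((3/2)*cnt + 3*t > -3 ∧ 2*cnt + 3*t < -5)
Before y := 3*y + 6: (cnt < 10 ∨ 3*t < 1) → ((3/2)*cnt + 3*t > -3 ∧ 2*cnt + 3*t < -5)
Answer: WP = (cnt < 10 ∨ 3*t < 1) → ((3/2)*cnt + 3*t > -3 ∧ 2*cnt + 3*t < -5)


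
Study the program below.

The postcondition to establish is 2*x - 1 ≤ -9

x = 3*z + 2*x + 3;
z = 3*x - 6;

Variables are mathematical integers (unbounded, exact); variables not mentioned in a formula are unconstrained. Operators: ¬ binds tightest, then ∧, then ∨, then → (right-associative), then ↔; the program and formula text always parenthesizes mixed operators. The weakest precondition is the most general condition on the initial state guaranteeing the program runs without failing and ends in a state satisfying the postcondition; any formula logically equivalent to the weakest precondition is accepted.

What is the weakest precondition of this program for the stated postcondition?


Working backward. After the program, the postcondition 2*x - 1 ≤ -9 must hold; in canonical form it is 2*x ≤ -8.
Before z := 3*x - 6: 2*x ≤ -8
Before x := 3*z + 2*x + 3: 4*x + 6*z ≤ -14
Answer: WP = 4*x + 6*z ≤ -14


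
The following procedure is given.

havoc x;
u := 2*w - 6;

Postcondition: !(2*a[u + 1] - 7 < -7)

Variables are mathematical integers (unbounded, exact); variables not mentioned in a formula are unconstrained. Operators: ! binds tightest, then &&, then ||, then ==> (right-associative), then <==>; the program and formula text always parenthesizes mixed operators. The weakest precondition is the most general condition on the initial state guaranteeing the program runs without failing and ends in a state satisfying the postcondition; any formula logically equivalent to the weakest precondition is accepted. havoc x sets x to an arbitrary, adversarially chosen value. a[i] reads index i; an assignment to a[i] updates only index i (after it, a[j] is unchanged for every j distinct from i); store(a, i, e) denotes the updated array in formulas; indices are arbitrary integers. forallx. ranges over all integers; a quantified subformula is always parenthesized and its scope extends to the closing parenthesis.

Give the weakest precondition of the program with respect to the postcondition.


Working backward. After the program, the postcondition !(2*a[u + 1] - 7 < -7) must hold; in canonical form it is !(2*a[u + 1] < 0).
Before u := 2*w - 6: !(2*a[2*w - 5] < 0)
Before havoc x: !(2*a[2*w - 5] < 0)
Answer: WP = !(2*a[2*w - 5] < 0)


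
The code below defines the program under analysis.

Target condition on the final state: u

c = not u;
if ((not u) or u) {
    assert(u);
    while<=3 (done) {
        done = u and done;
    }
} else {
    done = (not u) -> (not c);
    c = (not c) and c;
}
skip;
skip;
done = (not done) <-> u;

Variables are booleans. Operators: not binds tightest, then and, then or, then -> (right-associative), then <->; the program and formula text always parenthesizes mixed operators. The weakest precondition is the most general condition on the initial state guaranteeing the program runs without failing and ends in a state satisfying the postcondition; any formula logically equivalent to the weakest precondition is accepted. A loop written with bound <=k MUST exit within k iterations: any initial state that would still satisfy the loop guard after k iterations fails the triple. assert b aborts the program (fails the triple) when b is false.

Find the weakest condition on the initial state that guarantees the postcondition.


Working backward. After the program, u must hold.
Before done := (not done) <-> u: u
Before skip: u
Before skip: u
Then branch requires u and (done -> (((u and done) -> (((u and done) -> ((not (u and done)) and u)) and ((not (u and done)) -> u))) and ((not (u and done)) -> u))) and ((not done) -> u); else branch requires u.
Before the if: u and (done -> (((u and done) -> (((u and done) -> ((not (u and done)) and u)) and ((not (u and done)) -> u))) and ((not (u and done)) -> u))) and ((not done) -> u)
Before c := not u: u and (done -> (((u and done) -> (((u and done) -> ((not (u and done)) and u)) and ((not (u and done)) -> u))) and ((not (u and done)) -> u))) and ((not done) -> u)
Answer: WP = u and (done -> (((u and done) -> (((u and done) -> ((not (u and done)) and u)) and ((not (u and done)) -> u))) and ((not (u and done)) -> u))) and ((not done) -> u)


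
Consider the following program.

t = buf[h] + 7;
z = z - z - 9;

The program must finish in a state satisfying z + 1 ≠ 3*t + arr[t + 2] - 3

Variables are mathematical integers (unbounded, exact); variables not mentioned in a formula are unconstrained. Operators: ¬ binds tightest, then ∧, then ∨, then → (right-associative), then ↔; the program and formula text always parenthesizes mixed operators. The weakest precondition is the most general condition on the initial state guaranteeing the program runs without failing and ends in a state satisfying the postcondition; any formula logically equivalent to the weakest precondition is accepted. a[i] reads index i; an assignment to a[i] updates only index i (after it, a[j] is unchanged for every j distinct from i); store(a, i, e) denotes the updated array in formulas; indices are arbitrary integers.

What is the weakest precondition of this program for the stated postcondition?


Working backward. After the program, the postcondition z + 1 ≠ 3*t + arr[t + 2] - 3 must hold; in canonical form it is z ≠ arr[t + 2] + 3*t - 4.
Before z := z - z - 9: arr[t + 2] + 3*t ≠ -5
Before t := buf[h] + 7: arr[buf[h] + 9] + 3*buf[h] ≠ -26
Answer: WP = arr[buf[h] + 9] + 3*buf[h] ≠ -26


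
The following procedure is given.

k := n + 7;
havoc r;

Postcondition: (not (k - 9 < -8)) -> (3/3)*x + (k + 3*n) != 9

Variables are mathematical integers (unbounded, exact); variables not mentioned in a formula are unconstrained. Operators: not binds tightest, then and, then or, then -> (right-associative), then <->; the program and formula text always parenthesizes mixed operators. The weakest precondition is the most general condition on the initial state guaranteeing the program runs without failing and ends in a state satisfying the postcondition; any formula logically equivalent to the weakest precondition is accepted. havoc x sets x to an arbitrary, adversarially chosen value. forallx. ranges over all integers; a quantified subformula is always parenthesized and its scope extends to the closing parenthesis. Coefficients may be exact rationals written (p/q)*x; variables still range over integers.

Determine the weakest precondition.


Working backward. After the program, the postcondition (not (k - 9 < -8)) -> (3/3)*x + (k + 3*n) != 9 must hold; in canonical form it is (not (k < 1)) -> k + 3*n + x != 9.
Before havoc r: (not (k < 1)) -> k + 3*n + x != 9
Before k := n + 7: (not (n < -6)) -> 4*n + x != 2
Answer: WP = (not (n < -6)) -> 4*n + x != 2


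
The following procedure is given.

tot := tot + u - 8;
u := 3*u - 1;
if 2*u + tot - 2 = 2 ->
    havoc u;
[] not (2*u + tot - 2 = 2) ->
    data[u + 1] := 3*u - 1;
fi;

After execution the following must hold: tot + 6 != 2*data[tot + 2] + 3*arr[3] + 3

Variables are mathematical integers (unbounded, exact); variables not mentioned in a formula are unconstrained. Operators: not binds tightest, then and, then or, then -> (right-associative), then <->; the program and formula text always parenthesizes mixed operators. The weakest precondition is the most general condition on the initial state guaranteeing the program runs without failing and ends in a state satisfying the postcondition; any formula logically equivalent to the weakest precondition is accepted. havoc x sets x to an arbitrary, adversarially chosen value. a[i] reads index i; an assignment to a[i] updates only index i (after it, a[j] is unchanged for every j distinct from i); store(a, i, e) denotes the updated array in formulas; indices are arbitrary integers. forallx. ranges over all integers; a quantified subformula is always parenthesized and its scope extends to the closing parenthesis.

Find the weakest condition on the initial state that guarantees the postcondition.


Working backward. After the program, the postcondition tot + 6 != 2*data[tot + 2] + 3*arr[3] + 3 must hold; in canonical form it is tot != 3*arr[3] + 2*data[tot + 2] - 3.
Then branch requires tot != 3*arr[3] + 2*data[tot + 2] - 3; else branch requires tot != 3*arr[3] + 2*store(data, u + 1, 3*u - 1)[tot + 2] - 3.
Before the if: (tot + 2*u = 4 -> tot != 3*arr[3] + 2*data[tot + 2] - 3) and ((not (tot + 2*u = 4)) -> tot != 3*arr[3] + 2*store(data, u + 1, 3*u - 1)[tot + 2] - 3)
Before u := 3*u - 1: (tot + 6*u = 6 -> tot != 3*arr[3] + 2*data[tot + 2] - 3) and ((not (tot + 6*u = 6)) -> tot != 3*arr[3] + 2*store(data, 3*u, 9*u - 4)[tot + 2] - 3)
Before tot := tot + u - 8: (tot + 7*u = 14 -> tot + u != 3*arr[3] + 2*data[tot + u - 6] + 5) and ((not (tot + 7*u = 14)) -> tot + u != 3*arr[3] + 2*store(data, 3*u, 9*u - 4)[tot + u - 6] + 5)
Answer: WP = (tot + 7*u = 14 -> tot + u != 3*arr[3] + 2*data[tot + u - 6] + 5) and ((not (tot + 7*u = 14)) -> tot + u != 3*arr[3] + 2*store(data, 3*u, 9*u - 4)[tot + u - 6] + 5)


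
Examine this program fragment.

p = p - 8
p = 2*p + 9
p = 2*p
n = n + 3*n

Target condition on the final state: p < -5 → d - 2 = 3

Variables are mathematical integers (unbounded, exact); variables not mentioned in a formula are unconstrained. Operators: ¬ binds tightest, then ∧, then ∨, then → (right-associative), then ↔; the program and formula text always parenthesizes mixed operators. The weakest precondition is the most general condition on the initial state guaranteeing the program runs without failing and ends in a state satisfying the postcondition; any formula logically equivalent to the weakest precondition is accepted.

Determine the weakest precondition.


Working backward. After the program, the postcondition p < -5 → d - 2 = 3 must hold; in canonical form it is p < -5 → d = 5.
Before n := n + 3*n: p < -5 → d = 5
Before p := 2*p: 2*p < -5 → d = 5
Before p := 2*p + 9: 4*p < -23 → d = 5
Before p := p - 8: 4*p < 9 → d = 5
Answer: WP = 4*p < 9 → d = 5
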